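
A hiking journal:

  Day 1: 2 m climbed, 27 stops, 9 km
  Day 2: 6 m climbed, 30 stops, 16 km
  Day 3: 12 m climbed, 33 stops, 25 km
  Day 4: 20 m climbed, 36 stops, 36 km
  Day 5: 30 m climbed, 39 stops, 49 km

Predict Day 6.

42 m climbed, 42 stops, 64 km

M climbed: 2, 6, 12, 20, 30 → 42 (differences are 4, 6, 8, … (increasing by 2 each time)).
Stops: 27, 30, 33, 36, 39 → 42 (+3 each step).
For the km, perfect squares: 3², 4², 5², …: 9, 16, 25, 36, 49 → 64.
So the next row is 42 m climbed, 42 stops, 64 km.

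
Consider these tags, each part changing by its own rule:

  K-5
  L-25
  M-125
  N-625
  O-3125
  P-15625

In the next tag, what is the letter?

Letter: letters move forward 1 place in the alphabet; K, L, M, N, O, P → Q.

Q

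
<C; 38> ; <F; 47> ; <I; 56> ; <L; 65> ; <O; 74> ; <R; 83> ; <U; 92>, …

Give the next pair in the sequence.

<X; 101>

Letter — letters move forward 3 places in the alphabet: C, F, I, L, O, R, U → X.
For the second component, +9 each step: 38, 47, 56, 65, 74, 83, 92 → 101.
Putting it together: <X; 101>.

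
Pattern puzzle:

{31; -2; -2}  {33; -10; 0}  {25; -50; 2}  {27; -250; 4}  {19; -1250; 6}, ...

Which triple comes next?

{21; -6250; 8}

First coordinate: 31, 33, 25, 27, 19 → 21 (alternating steps +2, −8, +2, −8, …).
Second coordinate goes -2, -10, -50, -250, -1250 → -6250 (×5 each step).
For the third coordinate, +2 each step: -2, 0, 2, 4, 6 → 8.
Putting it together: {21; -6250; 8}.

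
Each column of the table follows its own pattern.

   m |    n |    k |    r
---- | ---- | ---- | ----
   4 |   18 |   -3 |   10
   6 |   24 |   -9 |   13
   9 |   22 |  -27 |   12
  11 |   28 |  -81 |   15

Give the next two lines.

Column m — alternating steps +2, +3, +2, +3, …: 4, 6, 9, 11 → 14 → 16.
Column n — alternating steps +6, −2, +6, −2, …: 18, 24, 22, 28 → 26 → 32.
Column k goes -3, -9, -27, -81 → -243 → -729 (×3 each step).
Column r goes 10, 13, 12, 15 → 14 → 17 (alternating steps +3, −1, +3, −1, …).
So the next two lines are 14  26  -243  14 and 16  32  -729  17.

14  26  -243  14; 16  32  -729  17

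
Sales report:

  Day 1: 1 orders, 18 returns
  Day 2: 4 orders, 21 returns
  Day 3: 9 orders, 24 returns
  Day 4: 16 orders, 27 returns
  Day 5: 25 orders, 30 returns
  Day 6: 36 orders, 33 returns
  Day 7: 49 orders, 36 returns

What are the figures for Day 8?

64 orders, 39 returns

Orders — perfect squares: 1², 2², 3², …: 1, 4, 9, 16, 25, 36, 49 → 64.
For the returns, +3 each step: 18, 21, 24, 27, 30, 33, 36 → 39.
So the next row is 64 orders, 39 returns.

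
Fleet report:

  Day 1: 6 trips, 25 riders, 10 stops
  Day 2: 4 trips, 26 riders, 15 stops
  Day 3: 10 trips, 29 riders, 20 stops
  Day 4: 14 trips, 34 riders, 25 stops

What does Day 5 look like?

Trips: each term is the sum of the two before it; 6, 4, 10, 14 → 24.
Riders: differences are 1, 3, 5, … (increasing by 2 each time), so 25, 26, 29, 34 → 41.
Stops: +5 each step, so 10, 15, 20, 25 → 30.
So the next record is 24 trips, 41 riders, 30 stops.

24 trips, 41 riders, 30 stops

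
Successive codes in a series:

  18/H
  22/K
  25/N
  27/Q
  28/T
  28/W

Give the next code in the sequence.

First component — differences are 4, 3, 2, … (decreasing by 1 each time): 18, 22, 25, 27, 28, 28 → 27.
Letter goes H, K, N, Q, T, W → Z (letters move forward 3 places in the alphabet).
Putting it together: 27/Z.

27/Z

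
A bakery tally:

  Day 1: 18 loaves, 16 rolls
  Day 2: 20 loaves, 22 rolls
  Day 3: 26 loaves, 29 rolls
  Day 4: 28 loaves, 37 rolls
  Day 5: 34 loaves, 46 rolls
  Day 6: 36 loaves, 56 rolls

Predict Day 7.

Loaves: alternating steps +2, +6, +2, +6, …, so 18, 20, 26, 28, 34, 36 → 42.
Rolls goes 16, 22, 29, 37, 46, 56 → 67 (differences are 6, 7, 8, … (increasing by 1 each time)).
So the next row is 42 loaves, 67 rolls.

42 loaves, 67 rolls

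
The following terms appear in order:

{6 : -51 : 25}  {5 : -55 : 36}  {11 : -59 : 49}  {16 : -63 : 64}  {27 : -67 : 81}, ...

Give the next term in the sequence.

{43 : -71 : 100}

First part — each term is the sum of the two before it: 6, 5, 11, 16, 27 → 43.
Second part: −4 each step; -51, -55, -59, -63, -67 → -71.
Third part goes 25, 36, 49, 64, 81 → 100 (perfect squares: 5², 6², 7², …).
Combining the parts gives {43 : -71 : 100}.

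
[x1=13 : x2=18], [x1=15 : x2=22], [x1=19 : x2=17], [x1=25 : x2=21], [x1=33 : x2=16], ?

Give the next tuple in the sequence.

[x1=43 : x2=20]

X1: differences are 2, 4, 6, … (increasing by 2 each time); 13, 15, 19, 25, 33 → 43.
X2: alternating steps +4, −5, +4, −5, …, so 18, 22, 17, 21, 16 → 20.
Putting it together: [x1=43 : x2=20].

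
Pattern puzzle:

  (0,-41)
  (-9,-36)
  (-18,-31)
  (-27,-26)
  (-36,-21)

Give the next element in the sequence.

(-45,-16)

First coordinate: −9 each step; 0, -9, -18, -27, -36 → -45.
For the second coordinate, +5 each step: -41, -36, -31, -26, -21 → -16.
Putting it together: (-45,-16).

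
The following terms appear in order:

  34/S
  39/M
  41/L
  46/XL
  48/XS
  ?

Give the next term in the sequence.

First value: 34, 39, 41, 46, 48 → 53 (alternating steps +5, +2, +5, +2, …).
Size: S, M, L, XL, XS → S (runs through clothing sizes XS→XL).
So the next term is 53/S.

53/S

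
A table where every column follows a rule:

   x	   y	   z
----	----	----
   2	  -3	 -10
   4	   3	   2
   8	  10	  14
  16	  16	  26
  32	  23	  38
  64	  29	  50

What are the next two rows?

Column x goes 2, 4, 8, 16, 32, 64 → 128 → 256 (×2 each step).
Column y — alternating steps +6, +7, +6, +7, …: -3, 3, 10, 16, 23, 29 → 36 → 42.
Column z: -10, 2, 14, 26, 38, 50 → 62 → 74 (+12 each step).
Putting the parts together: 128  36  62 and then 256  42  74.

128  36  62; 256  42  74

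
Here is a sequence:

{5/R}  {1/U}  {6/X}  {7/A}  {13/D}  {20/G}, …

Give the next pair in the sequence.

{33/J}

First value goes 5, 1, 6, 7, 13, 20 → 33 (each term is the sum of the two before it).
Letter: R, U, X, A, D, G → J (letters move forward 3 places in the alphabet, wrapping Z→A).
Combining the parts gives {33/J}.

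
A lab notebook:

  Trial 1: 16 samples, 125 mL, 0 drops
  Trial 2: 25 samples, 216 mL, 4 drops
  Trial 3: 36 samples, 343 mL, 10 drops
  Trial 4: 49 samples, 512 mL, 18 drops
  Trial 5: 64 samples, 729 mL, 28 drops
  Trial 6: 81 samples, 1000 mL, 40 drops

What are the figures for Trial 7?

Samples: perfect squares: 4², 5², 6², …, so 16, 25, 36, 49, 64, 81 → 100.
For the mL, perfect cubes: 5³, 6³, 7³, …: 125, 216, 343, 512, 729, 1000 → 1331.
Drops: differences are 4, 6, 8, … (increasing by 2 each time), so 0, 4, 10, 18, 28, 40 → 54.
Combining the parts gives 100 samples, 1331 mL, 54 drops.

100 samples, 1331 mL, 54 drops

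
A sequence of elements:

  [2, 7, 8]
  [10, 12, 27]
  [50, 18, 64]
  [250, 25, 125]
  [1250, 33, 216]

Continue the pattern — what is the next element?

First coordinate goes 2, 10, 50, 250, 1250 → 6250 (×5 each step).
Second coordinate goes 7, 12, 18, 25, 33 → 42 (differences are 5, 6, 7, … (increasing by 1 each time)).
Third coordinate: 8, 27, 64, 125, 216 → 343 (perfect cubes: 2³, 3³, 4³, …).
Combining the parts gives [6250, 42, 343].

[6250, 42, 343]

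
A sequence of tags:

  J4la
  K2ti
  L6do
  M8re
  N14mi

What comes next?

Letter: letters move forward 1 place in the alphabet, so J, K, L, M, N → O.
Second component — each term is the sum of the two before it: 4, 2, 6, 8, 14 → 22.
Note: la, ti, do, re, mi → fa (runs through the solfège scale do→ti).
Combining the parts gives O22fa.

O22fa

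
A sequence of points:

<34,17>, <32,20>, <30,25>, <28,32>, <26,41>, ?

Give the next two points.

First component: −2 each step; 34, 32, 30, 28, 26 → 24 → 22.
Second component: differences are 3, 5, 7, … (increasing by 2 each time); 17, 20, 25, 32, 41 → 52 → 65.
Putting the parts together: <24,52> and then <22,65>.

<24,52>, <22,65>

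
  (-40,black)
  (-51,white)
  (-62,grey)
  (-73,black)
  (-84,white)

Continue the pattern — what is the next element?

First part: -40, -51, -62, -73, -84 → -95 (−11 each step).
Shade goes black, white, grey, black, white → grey (repeats black → white → grey).
Combining the parts gives (-95,grey).

(-95,grey)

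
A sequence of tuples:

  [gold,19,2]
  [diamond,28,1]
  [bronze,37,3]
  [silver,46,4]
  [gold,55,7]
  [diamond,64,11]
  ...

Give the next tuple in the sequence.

Rank: repeats gold → diamond → bronze → silver; gold, diamond, bronze, silver, gold, diamond → bronze.
For the second part, +9 each step: 19, 28, 37, 46, 55, 64 → 73.
Third part goes 2, 1, 3, 4, 7, 11 → 18 (each term is the sum of the two before it).
Combining the parts gives [bronze,73,18].

[bronze,73,18]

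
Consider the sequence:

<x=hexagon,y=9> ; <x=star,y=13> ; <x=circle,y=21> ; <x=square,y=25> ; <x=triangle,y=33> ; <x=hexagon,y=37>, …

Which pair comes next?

X goes hexagon, star, circle, square, triangle, hexagon → star (repeats hexagon → star → circle → square → triangle).
Y: 9, 13, 21, 25, 33, 37 → 45 (alternating steps +4, +8, +4, +8, …).
Combining the parts gives <x=star,y=45>.

<x=star,y=45>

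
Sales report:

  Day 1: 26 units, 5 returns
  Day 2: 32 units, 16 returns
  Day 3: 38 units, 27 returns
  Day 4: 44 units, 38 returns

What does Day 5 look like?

50 units, 49 returns

For the units, +6 each step: 26, 32, 38, 44 → 50.
Returns: +11 each step; 5, 16, 27, 38 → 49.
So the next row is 50 units, 49 returns.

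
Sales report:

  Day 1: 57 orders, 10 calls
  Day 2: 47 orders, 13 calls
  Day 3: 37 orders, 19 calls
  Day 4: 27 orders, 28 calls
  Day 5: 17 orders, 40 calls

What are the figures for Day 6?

7 orders, 55 calls

Orders: −10 each step, so 57, 47, 37, 27, 17 → 7.
Calls: 10, 13, 19, 28, 40 → 55 (differences are 3, 6, 9, … (increasing by 3 each time)).
Combining the parts gives 7 orders, 55 calls.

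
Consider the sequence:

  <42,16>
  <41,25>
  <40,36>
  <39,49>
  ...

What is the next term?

First slot: −1 each step; 42, 41, 40, 39 → 38.
For the second slot, perfect squares: 4², 5², 6², …: 16, 25, 36, 49 → 64.
Putting it together: <38,64>.

<38,64>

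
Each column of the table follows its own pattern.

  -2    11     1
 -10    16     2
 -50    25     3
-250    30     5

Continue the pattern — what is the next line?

First component — ×5 each step: -2, -10, -50, -250 → -1250.
Second component goes 11, 16, 25, 30 → 39 (alternating steps +5, +9, +5, +9, …).
Third component: 1, 2, 3, 5 → 8 (each term is the sum of the two before it).
Combining the parts gives -1250  39  8.

-1250  39  8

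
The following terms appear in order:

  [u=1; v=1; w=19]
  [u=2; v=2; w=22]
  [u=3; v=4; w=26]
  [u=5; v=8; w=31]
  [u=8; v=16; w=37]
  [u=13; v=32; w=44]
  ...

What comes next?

[u=21; v=64; w=52]

U: each term is the sum of the two before it, so 1, 2, 3, 5, 8, 13 → 21.
V: 1, 2, 4, 8, 16, 32 → 64 (×2 each step).
W: differences are 3, 4, 5, … (increasing by 1 each time); 19, 22, 26, 31, 37, 44 → 52.
Combining the parts gives [u=21; v=64; w=52].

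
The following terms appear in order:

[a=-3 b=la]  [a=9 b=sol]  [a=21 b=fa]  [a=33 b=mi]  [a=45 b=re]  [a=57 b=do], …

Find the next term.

[a=69 b=ti]

For the a, +12 each step: -3, 9, 21, 33, 45, 57 → 69.
B — runs backward through the solfège scale do→ti: la, sol, fa, mi, re, do → ti.
Putting it together: [a=69 b=ti].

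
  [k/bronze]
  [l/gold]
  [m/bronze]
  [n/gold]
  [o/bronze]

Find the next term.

[p/gold]

Letter — letters move forward 1 place in the alphabet: k, l, m, n, o → p.
Rank — alternates bronze ↔ gold: bronze, gold, bronze, gold, bronze → gold.
Putting it together: [p/gold].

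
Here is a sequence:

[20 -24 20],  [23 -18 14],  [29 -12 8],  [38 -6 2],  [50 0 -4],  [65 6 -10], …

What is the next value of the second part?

12

Second part: +6 each step; -24, -18, -12, -6, 0, 6 → 12.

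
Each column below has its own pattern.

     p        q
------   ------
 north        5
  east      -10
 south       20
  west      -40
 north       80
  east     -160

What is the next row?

south  320

For the column p, repeats north → east → south → west: north, east, south, west, north, east → south.
For the column q, ×(-2) each step: 5, -10, 20, -40, 80, -160 → 320.
So the next row is south  320.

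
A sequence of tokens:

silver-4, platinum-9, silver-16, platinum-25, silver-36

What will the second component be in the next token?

49

For the second component, differences are 5, 7, 9, … (increasing by 2 each time): 4, 9, 16, 25, 36 → 49.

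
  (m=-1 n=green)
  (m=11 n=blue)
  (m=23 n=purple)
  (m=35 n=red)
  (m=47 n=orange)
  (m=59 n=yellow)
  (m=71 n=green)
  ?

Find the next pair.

(m=83 n=blue)

M goes -1, 11, 23, 35, 47, 59, 71 → 83 (+12 each step).
For the n, repeats green → blue → purple → red → orange → yellow: green, blue, purple, red, orange, yellow, green → blue.
So the next pair is (m=83 n=blue).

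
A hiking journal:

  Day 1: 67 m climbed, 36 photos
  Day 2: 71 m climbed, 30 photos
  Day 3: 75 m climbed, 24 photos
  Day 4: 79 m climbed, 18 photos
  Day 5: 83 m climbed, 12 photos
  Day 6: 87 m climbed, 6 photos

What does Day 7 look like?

91 m climbed, 0 photos

M climbed: +4 each step; 67, 71, 75, 79, 83, 87 → 91.
Photos: 36, 30, 24, 18, 12, 6 → 0 (−6 each step).
So the next record is 91 m climbed, 0 photos.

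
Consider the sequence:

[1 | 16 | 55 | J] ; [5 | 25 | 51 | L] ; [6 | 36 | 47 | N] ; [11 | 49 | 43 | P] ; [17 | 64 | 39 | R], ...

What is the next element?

First slot: each term is the sum of the two before it, so 1, 5, 6, 11, 17 → 28.
Second slot: perfect squares: 4², 5², 6², …; 16, 25, 36, 49, 64 → 81.
Third slot: −4 each step, so 55, 51, 47, 43, 39 → 35.
Letter: letters move forward 2 places in the alphabet, so J, L, N, P, R → T.
So the next element is [28 | 81 | 35 | T].

[28 | 81 | 35 | T]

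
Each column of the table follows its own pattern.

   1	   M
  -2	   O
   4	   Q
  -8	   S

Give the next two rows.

First component: ×(-2) each step; 1, -2, 4, -8 → 16 → -32.
For the letter, letters move forward 2 places in the alphabet: M, O, Q, S → U → W.
Putting the parts together: 16  U and then -32  W.

16  U; -32  W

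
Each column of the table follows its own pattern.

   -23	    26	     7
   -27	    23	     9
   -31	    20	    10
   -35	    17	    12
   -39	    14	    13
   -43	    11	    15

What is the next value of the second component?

8

Second component: 26, 23, 20, 17, 14, 11 → 8 (−3 each step).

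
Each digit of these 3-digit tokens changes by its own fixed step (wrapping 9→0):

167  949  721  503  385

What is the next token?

First digit goes 1, 9, 7, 5, 3 → 1 (−2 each step, mod 10).
Second digit: −2 each step, mod 10, so 6, 4, 2, 0, 8 → 6.
Third digit — +2 each step, mod 10: 7, 9, 1, 3, 5 → 7.
Combining the parts gives 167.

167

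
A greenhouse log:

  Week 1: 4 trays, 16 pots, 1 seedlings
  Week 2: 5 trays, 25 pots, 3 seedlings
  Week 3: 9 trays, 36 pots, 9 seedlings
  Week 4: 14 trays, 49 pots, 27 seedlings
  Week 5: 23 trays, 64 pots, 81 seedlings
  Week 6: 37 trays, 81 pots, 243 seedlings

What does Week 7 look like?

Trays: each term is the sum of the two before it, so 4, 5, 9, 14, 23, 37 → 60.
Pots: perfect squares: 4², 5², 6², …, so 16, 25, 36, 49, 64, 81 → 100.
Seedlings — ×3 each step: 1, 3, 9, 27, 81, 243 → 729.
Combining the parts gives 60 trays, 100 pots, 729 seedlings.

60 trays, 100 pots, 729 seedlings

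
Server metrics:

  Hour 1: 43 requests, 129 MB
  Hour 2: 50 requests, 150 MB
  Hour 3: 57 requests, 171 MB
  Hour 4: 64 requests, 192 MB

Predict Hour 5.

71 requests, 213 MB

Requests: 43, 50, 57, 64 → 71 (+7 each step).
MB goes 129, 150, 171, 192 → 213 (always 3 × the requests).
Putting it together: 71 requests, 213 MB.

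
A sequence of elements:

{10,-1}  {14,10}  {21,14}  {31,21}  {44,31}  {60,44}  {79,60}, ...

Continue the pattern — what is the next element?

For the first value, differences are 4, 7, 10, … (increasing by 3 each time): 10, 14, 21, 31, 44, 60, 79 → 101.
Second value: -1, 10, 14, 21, 31, 44, 60 → 79 (always the previous value of the first value).
Combining the parts gives {101,79}.

{101,79}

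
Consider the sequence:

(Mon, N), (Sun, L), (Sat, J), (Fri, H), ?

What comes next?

Day — runs backward through the weekdays Mon→Sun: Mon, Sun, Sat, Fri → Thu.
Letter: letters move back 2 places in the alphabet, so N, L, J, H → F.
Putting it together: (Thu, F).

(Thu, F)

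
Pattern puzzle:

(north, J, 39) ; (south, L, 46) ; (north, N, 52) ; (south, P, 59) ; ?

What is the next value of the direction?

north

Direction goes north, south, north, south → north (alternates north ↔ south).
Letter: J, L, N, P → R (letters move forward 2 places in the alphabet).
For the third entry, alternating steps +7, +6, +7, +6, …: 39, 46, 52, 59 → 65.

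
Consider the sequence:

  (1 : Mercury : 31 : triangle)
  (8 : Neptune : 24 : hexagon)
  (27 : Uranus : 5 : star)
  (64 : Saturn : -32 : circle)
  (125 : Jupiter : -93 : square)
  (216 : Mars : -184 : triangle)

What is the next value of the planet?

Planet: runs backward through the planets Mercury→Neptune; Mercury, Neptune, Uranus, Saturn, Jupiter, Mars → Earth.

Earth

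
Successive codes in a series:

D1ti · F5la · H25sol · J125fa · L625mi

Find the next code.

Letter goes D, F, H, J, L → N (letters move forward 2 places in the alphabet).
Second component: ×5 each step; 1, 5, 25, 125, 625 → 3125.
Note: ti, la, sol, fa, mi → re (runs backward through the solfège scale do→ti).
So the next code is N3125re.

N3125re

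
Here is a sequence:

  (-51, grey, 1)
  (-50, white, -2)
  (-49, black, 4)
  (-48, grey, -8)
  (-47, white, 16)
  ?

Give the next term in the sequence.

First entry: -51, -50, -49, -48, -47 → -46 (+1 each step).
Shade: repeats grey → white → black; grey, white, black, grey, white → black.
Third entry: 1, -2, 4, -8, 16 → -32 (×(-2) each step).
So the next term is (-46, black, -32).

(-46, black, -32)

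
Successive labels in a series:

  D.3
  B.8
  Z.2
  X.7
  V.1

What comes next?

T.6

For the letter, letters move back 2 places in the alphabet, wrapping A→Z: D, B, Z, X, V → T.
Second component goes 3, 8, 2, 7, 1 → 6 (alternating steps +5, −6, +5, −6, …).
Putting it together: T.6.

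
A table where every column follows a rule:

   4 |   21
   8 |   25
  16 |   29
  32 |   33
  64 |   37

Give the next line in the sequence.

First component: ×2 each step, so 4, 8, 16, 32, 64 → 128.
Second component: +4 each step; 21, 25, 29, 33, 37 → 41.
Combining the parts gives 128  41.

128  41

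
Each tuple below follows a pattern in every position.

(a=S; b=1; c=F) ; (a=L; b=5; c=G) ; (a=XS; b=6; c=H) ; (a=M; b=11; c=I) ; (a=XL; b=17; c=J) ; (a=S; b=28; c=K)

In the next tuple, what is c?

C goes F, G, H, I, J, K → L (letters move forward 1 place in the alphabet).

L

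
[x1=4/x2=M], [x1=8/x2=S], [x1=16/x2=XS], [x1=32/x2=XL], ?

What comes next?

X1: ×2 each step; 4, 8, 16, 32 → 64.
X2 goes M, S, XS, XL → L (runs backward through clothing sizes XS→XL).
Putting it together: [x1=64/x2=L].

[x1=64/x2=L]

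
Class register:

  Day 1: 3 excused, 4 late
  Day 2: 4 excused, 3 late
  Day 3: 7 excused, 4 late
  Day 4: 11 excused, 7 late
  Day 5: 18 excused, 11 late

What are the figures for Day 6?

29 excused, 18 late

Excused: each term is the sum of the two before it; 3, 4, 7, 11, 18 → 29.
Late: always the previous value of the excused; 4, 3, 4, 7, 11 → 18.
So the next row is 29 excused, 18 late.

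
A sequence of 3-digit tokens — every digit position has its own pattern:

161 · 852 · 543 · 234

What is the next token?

For the first digit, −3 each step, mod 10: 1, 8, 5, 2 → 9.
Second digit goes 6, 5, 4, 3 → 2 (−1 each step, mod 10).
Third digit: +1 each step, mod 10; 1, 2, 3, 4 → 5.
Putting it together: 925.

925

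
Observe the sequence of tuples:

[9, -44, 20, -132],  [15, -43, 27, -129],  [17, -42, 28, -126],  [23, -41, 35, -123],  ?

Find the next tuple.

First value: alternating steps +6, +2, +6, +2, …; 9, 15, 17, 23 → 25.
For the second value, +1 each step: -44, -43, -42, -41 → -40.
Third value: alternating steps +7, +1, +7, +1, …; 20, 27, 28, 35 → 36.
Fourth value goes -132, -129, -126, -123 → -120 (always 3 × the second value).
Combining the parts gives [25, -40, 36, -120].

[25, -40, 36, -120]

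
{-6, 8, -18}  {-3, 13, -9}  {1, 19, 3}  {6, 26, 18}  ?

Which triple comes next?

For the first value, differences are 3, 4, 5, … (increasing by 1 each time): -6, -3, 1, 6 → 12.
Second value: 8, 13, 19, 26 → 34 (differences are 5, 6, 7, … (increasing by 1 each time)).
For the third value, always 3 × the first value: -18, -9, 3, 18 → 36.
Putting it together: {12, 34, 36}.

{12, 34, 36}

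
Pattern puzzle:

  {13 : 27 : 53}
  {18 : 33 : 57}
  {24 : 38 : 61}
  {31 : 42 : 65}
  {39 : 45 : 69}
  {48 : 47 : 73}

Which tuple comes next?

First slot — differences are 5, 6, 7, … (increasing by 1 each time): 13, 18, 24, 31, 39, 48 → 58.
Second slot: differences are 6, 5, 4, … (decreasing by 1 each time), so 27, 33, 38, 42, 45, 47 → 48.
Third slot goes 53, 57, 61, 65, 69, 73 → 77 (+4 each step).
Putting it together: {58 : 48 : 77}.

{58 : 48 : 77}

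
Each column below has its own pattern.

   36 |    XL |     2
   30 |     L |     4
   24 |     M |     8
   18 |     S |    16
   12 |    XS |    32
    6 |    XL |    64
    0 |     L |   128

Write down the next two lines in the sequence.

First component goes 36, 30, 24, 18, 12, 6, 0 → -6 → -12 (−6 each step).
Size — repeats XL → L → M → S → XS: XL, L, M, S, XS, XL, L → M → S.
Third component — ×2 each step: 2, 4, 8, 16, 32, 64, 128 → 256 → 512.
Putting the parts together: -6  M  256 and then -12  S  512.

-6  M  256; -12  S  512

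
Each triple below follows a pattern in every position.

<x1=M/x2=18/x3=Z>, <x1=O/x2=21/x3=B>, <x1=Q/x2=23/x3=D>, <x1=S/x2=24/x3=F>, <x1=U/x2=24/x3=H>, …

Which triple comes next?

X1: letters move forward 2 places in the alphabet; M, O, Q, S, U → W.
X2 goes 18, 21, 23, 24, 24 → 23 (differences are 3, 2, 1, … (decreasing by 1 each time)).
X3 goes Z, B, D, F, H → J (letters move forward 2 places in the alphabet, wrapping Z→A).
So the next triple is <x1=W/x2=23/x3=J>.

<x1=W/x2=23/x3=J>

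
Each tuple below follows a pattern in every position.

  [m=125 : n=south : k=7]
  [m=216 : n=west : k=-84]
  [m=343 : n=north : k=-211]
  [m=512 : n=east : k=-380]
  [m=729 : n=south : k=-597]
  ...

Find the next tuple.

[m=1000 : n=west : k=-868]

M: perfect cubes: 5³, 6³, 7³, …, so 125, 216, 343, 512, 729 → 1000.
N: south, west, north, east, south → west (repeats south → west → north → east).
K: together with the m always sums to 132, so 7, -84, -211, -380, -597 → -868.
Combining the parts gives [m=1000 : n=west : k=-868].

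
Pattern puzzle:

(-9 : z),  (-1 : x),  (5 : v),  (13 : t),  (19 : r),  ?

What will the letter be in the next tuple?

p

First value — alternating steps +8, +6, +8, +6, …: -9, -1, 5, 13, 19 → 27.
Letter goes z, x, v, t, r → p (letters move back 2 places in the alphabet).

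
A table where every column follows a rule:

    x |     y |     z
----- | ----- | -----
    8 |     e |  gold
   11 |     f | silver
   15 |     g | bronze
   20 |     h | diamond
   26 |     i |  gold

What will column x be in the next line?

Column x goes 8, 11, 15, 20, 26 → 33 (differences are 3, 4, 5, … (increasing by 1 each time)).
Column y goes e, f, g, h, i → j (letters move forward 1 place in the alphabet).
For the column z, repeats gold → silver → bronze → diamond: gold, silver, bronze, diamond, gold → silver.

33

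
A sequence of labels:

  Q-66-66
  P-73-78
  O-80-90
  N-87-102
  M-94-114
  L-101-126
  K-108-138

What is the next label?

J-115-150

Letter: letters move back 1 place in the alphabet; Q, P, O, N, M, L, K → J.
Second component goes 66, 73, 80, 87, 94, 101, 108 → 115 (+7 each step).
Third component: +12 each step, so 66, 78, 90, 102, 114, 126, 138 → 150.
Combining the parts gives J-115-150.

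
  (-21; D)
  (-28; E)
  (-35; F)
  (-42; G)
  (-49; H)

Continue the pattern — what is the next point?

(-56; I)

First value — −7 each step: -21, -28, -35, -42, -49 → -56.
Letter: letters move forward 1 place in the alphabet; D, E, F, G, H → I.
Putting it together: (-56; I).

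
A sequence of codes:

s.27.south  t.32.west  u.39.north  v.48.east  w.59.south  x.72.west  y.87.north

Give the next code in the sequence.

Letter: letters move forward 1 place in the alphabet; s, t, u, v, w, x, y → z.
For the second component, differences are 5, 7, 9, … (increasing by 2 each time): 27, 32, 39, 48, 59, 72, 87 → 104.
For the direction, repeats south → west → north → east: south, west, north, east, south, west, north → east.
So the next code is z.104.east.

z.104.east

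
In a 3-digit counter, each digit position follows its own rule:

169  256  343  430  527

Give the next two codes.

614 then 701

First digit: 1, 2, 3, 4, 5 → 6 → 7 (+1 each step, mod 10).
Second digit goes 6, 5, 4, 3, 2 → 1 → 0 (−1 each step, mod 10).
For the third digit, −3 each step, mod 10: 9, 6, 3, 0, 7 → 4 → 1.
Putting the parts together: 614 and then 701.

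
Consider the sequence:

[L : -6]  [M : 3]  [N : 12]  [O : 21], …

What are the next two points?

[P : 30], [Q : 39]

Letter goes L, M, N, O → P → Q (letters move forward 1 place in the alphabet).
Second part goes -6, 3, 12, 21 → 30 → 39 (+9 each step).
So the next two points are [P : 30] and [Q : 39].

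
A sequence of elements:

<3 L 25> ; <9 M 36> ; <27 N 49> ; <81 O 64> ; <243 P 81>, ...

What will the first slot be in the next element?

729

First slot: ×3 each step; 3, 9, 27, 81, 243 → 729.
Letter: letters move forward 1 place in the alphabet, so L, M, N, O, P → Q.
Third slot — perfect squares: 5², 6², 7², …: 25, 36, 49, 64, 81 → 100.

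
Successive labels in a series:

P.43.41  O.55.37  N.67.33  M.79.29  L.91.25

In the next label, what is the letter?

K

For the letter, letters move back 1 place in the alphabet: P, O, N, M, L → K.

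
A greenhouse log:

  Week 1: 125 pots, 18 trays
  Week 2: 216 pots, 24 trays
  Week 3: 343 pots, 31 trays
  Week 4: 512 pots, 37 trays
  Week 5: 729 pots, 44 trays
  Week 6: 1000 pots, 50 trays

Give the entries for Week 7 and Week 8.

1331 pots, 57 trays; 1728 pots, 63 trays

Pots — perfect cubes: 5³, 6³, 7³, …: 125, 216, 343, 512, 729, 1000 → 1331 → 1728.
Trays: 18, 24, 31, 37, 44, 50 → 57 → 63 (alternating steps +6, +7, +6, +7, …).
So the next two rows are 1331 pots, 57 trays and 1728 pots, 63 trays.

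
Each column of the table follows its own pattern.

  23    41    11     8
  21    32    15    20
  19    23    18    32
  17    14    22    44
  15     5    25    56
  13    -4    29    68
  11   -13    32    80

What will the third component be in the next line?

Third component: alternating steps +4, +3, +4, +3, …; 11, 15, 18, 22, 25, 29, 32 → 36.

36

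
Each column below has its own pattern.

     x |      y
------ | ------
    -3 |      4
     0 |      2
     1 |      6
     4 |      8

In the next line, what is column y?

14

Column y: 4, 2, 6, 8 → 14 (each term is the sum of the two before it).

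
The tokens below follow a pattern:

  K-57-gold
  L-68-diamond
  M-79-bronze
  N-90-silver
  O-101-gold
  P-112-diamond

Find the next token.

Q-123-bronze

Letter goes K, L, M, N, O, P → Q (letters move forward 1 place in the alphabet).
Second component: +11 each step, so 57, 68, 79, 90, 101, 112 → 123.
Rank — repeats gold → diamond → bronze → silver: gold, diamond, bronze, silver, gold, diamond → bronze.
Putting it together: Q-123-bronze.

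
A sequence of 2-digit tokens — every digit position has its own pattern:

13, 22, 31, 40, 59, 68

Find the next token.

77

First digit: +1 each step, mod 10; 1, 2, 3, 4, 5, 6 → 7.
Second digit: 3, 2, 1, 0, 9, 8 → 7 (−1 each step, mod 10).
Putting it together: 77.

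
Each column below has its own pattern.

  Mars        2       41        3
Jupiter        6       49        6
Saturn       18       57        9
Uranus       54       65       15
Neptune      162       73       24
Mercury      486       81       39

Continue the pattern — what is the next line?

Venus  1458  89  63

Planet: runs through the planets Mercury→Neptune; Mars, Jupiter, Saturn, Uranus, Neptune, Mercury → Venus.
Second component — ×3 each step: 2, 6, 18, 54, 162, 486 → 1458.
Third component goes 41, 49, 57, 65, 73, 81 → 89 (+8 each step).
Fourth component: 3, 6, 9, 15, 24, 39 → 63 (each term is the sum of the two before it).
Combining the parts gives Venus  1458  89  63.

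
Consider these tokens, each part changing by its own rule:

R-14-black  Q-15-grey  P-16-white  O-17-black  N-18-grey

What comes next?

Letter: letters move back 1 place in the alphabet; R, Q, P, O, N → M.
Second component goes 14, 15, 16, 17, 18 → 19 (+1 each step).
Shade: black, grey, white, black, grey → white (repeats black → grey → white).
Putting it together: M-19-white.

M-19-white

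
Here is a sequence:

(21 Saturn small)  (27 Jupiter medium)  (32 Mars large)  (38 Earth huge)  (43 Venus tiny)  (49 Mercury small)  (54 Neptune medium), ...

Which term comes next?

First slot — alternating steps +6, +5, +6, +5, …: 21, 27, 32, 38, 43, 49, 54 → 60.
Planet: runs backward through the planets Mercury→Neptune, so Saturn, Jupiter, Mars, Earth, Venus, Mercury, Neptune → Uranus.
For the size, repeats small → medium → large → huge → tiny: small, medium, large, huge, tiny, small, medium → large.
So the next term is (60 Uranus large).

(60 Uranus large)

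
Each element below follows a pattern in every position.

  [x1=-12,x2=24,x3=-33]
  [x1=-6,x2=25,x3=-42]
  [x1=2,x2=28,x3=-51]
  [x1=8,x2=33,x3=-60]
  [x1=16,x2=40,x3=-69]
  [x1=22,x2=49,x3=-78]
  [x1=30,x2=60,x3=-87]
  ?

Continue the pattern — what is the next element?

[x1=36,x2=73,x3=-96]

X1 — alternating steps +6, +8, +6, +8, …: -12, -6, 2, 8, 16, 22, 30 → 36.
For the x2, differences are 1, 3, 5, … (increasing by 2 each time): 24, 25, 28, 33, 40, 49, 60 → 73.
X3: −9 each step; -33, -42, -51, -60, -69, -78, -87 → -96.
Putting it together: [x1=36,x2=73,x3=-96].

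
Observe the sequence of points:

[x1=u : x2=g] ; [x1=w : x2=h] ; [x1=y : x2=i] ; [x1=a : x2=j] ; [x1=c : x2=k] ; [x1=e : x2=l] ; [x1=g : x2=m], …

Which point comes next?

X1: u, w, y, a, c, e, g → i (letters move forward 2 places in the alphabet, wrapping Z→A).
X2 goes g, h, i, j, k, l, m → n (letters move forward 1 place in the alphabet).
Putting it together: [x1=i : x2=n].

[x1=i : x2=n]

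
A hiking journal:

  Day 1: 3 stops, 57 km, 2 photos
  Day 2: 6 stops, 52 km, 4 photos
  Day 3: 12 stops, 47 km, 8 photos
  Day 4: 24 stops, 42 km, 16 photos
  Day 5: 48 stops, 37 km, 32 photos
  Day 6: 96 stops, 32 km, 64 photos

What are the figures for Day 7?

192 stops, 27 km, 128 photos

Stops — ×2 each step: 3, 6, 12, 24, 48, 96 → 192.
Km: 57, 52, 47, 42, 37, 32 → 27 (−5 each step).
Photos goes 2, 4, 8, 16, 32, 64 → 128 (×2 each step).
So the next line is 192 stops, 27 km, 128 photos.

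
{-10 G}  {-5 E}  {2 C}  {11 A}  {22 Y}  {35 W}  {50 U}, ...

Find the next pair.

{67 S}

First part goes -10, -5, 2, 11, 22, 35, 50 → 67 (differences are 5, 7, 9, … (increasing by 2 each time)).
Letter: letters move back 2 places in the alphabet, wrapping A→Z; G, E, C, A, Y, W, U → S.
So the next pair is {67 S}.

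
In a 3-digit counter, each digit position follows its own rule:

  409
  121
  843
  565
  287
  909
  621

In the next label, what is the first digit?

3

First digit: −3 each step, mod 10; 4, 1, 8, 5, 2, 9, 6 → 3.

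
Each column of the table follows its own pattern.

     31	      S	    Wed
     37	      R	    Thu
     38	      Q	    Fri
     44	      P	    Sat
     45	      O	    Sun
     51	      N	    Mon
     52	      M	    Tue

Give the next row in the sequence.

58  L  Wed

First component: alternating steps +6, +1, +6, +1, …, so 31, 37, 38, 44, 45, 51, 52 → 58.
Letter — letters move back 1 place in the alphabet: S, R, Q, P, O, N, M → L.
Day: runs through the weekdays Mon→Sun; Wed, Thu, Fri, Sat, Sun, Mon, Tue → Wed.
Putting it together: 58  L  Wed.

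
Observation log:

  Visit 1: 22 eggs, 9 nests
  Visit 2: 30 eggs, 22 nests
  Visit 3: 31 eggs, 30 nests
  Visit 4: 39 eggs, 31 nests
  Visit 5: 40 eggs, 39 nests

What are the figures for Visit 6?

48 eggs, 40 nests

Eggs: alternating steps +8, +1, +8, +1, …, so 22, 30, 31, 39, 40 → 48.
Nests goes 9, 22, 30, 31, 39 → 40 (always the previous value of the eggs).
Putting it together: 48 eggs, 40 nests.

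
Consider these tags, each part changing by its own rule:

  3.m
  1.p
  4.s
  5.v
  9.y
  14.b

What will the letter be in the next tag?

e

Letter — letters move forward 3 places in the alphabet, wrapping Z→A: m, p, s, v, y, b → e.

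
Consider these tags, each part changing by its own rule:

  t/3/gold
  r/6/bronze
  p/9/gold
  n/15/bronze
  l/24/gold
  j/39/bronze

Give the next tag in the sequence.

Letter: letters move back 2 places in the alphabet; t, r, p, n, l, j → h.
Second component: 3, 6, 9, 15, 24, 39 → 63 (each term is the sum of the two before it).
Rank: alternates gold ↔ bronze; gold, bronze, gold, bronze, gold, bronze → gold.
So the next tag is h/63/gold.

h/63/gold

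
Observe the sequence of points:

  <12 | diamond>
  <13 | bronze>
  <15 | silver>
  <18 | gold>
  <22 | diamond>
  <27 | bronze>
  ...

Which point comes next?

<33 | silver>

First slot goes 12, 13, 15, 18, 22, 27 → 33 (differences are 1, 2, 3, … (increasing by 1 each time)).
Rank: diamond, bronze, silver, gold, diamond, bronze → silver (repeats diamond → bronze → silver → gold).
Putting it together: <33 | silver>.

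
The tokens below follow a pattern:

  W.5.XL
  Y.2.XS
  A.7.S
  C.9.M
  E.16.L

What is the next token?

G.25.XL

For the letter, letters move forward 2 places in the alphabet, wrapping Z→A: W, Y, A, C, E → G.
Second component — each term is the sum of the two before it: 5, 2, 7, 9, 16 → 25.
For the size, runs through clothing sizes XS→XL: XL, XS, S, M, L → XL.
So the next token is G.25.XL.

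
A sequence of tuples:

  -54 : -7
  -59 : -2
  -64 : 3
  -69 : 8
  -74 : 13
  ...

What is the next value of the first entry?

-79

First entry: −5 each step, so -54, -59, -64, -69, -74 → -79.
For the second entry, +5 each step: -7, -2, 3, 8, 13 → 18.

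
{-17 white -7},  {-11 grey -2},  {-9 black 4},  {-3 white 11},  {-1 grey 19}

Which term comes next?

For the first slot, alternating steps +6, +2, +6, +2, …: -17, -11, -9, -3, -1 → 5.
Shade: white, grey, black, white, grey → black (repeats white → grey → black).
Third slot goes -7, -2, 4, 11, 19 → 28 (differences are 5, 6, 7, … (increasing by 1 each time)).
Combining the parts gives {5 black 28}.

{5 black 28}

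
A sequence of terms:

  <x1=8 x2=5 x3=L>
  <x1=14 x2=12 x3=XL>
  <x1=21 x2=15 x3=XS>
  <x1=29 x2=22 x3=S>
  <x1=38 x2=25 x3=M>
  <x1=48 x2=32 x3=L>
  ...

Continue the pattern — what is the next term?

<x1=59 x2=35 x3=XL>

X1: differences are 6, 7, 8, … (increasing by 1 each time), so 8, 14, 21, 29, 38, 48 → 59.
X2 — alternating steps +7, +3, +7, +3, …: 5, 12, 15, 22, 25, 32 → 35.
For the x3, repeats L → XL → XS → S → M: L, XL, XS, S, M, L → XL.
Combining the parts gives <x1=59 x2=35 x3=XL>.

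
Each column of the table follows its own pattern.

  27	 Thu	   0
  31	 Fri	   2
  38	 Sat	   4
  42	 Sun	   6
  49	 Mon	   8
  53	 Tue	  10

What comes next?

First component: alternating steps +4, +7, +4, +7, …, so 27, 31, 38, 42, 49, 53 → 60.
Day: Thu, Fri, Sat, Sun, Mon, Tue → Wed (runs through the weekdays Mon→Sun).
Third component: +2 each step; 0, 2, 4, 6, 8, 10 → 12.
Combining the parts gives 60  Wed  12.

60  Wed  12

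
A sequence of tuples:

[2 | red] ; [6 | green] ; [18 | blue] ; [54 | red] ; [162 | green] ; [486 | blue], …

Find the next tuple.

[1458 | red]

First coordinate goes 2, 6, 18, 54, 162, 486 → 1458 (×3 each step).
Colour: red, green, blue, red, green, blue → red (repeats red → green → blue).
Putting it together: [1458 | red].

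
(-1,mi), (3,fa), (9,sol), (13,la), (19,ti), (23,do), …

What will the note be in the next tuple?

First entry: -1, 3, 9, 13, 19, 23 → 29 (alternating steps +4, +6, +4, +6, …).
Note goes mi, fa, sol, la, ti, do → re (runs through the solfège scale do→ti).

re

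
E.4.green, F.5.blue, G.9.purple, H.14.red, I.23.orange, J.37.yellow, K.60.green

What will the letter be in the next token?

Letter goes E, F, G, H, I, J, K → L (letters move forward 1 place in the alphabet).
Second component: 4, 5, 9, 14, 23, 37, 60 → 97 (each term is the sum of the two before it).
Colour goes green, blue, purple, red, orange, yellow, green → blue (repeats green → blue → purple → red → orange → yellow).

L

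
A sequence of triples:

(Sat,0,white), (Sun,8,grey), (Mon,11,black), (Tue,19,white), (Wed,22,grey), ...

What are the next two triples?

For the day, runs through the weekdays Mon→Sun: Sat, Sun, Mon, Tue, Wed → Thu → Fri.
Second value goes 0, 8, 11, 19, 22 → 30 → 33 (alternating steps +8, +3, +8, +3, …).
Shade goes white, grey, black, white, grey → black → white (repeats white → grey → black).
So the next two triples are (Thu,30,black) and (Fri,33,white).

(Thu,30,black), (Fri,33,white)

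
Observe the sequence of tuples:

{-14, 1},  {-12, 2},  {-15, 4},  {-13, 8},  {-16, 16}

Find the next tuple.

{-14, 32}

First value: alternating steps +2, −3, +2, −3, …; -14, -12, -15, -13, -16 → -14.
Second value: 1, 2, 4, 8, 16 → 32 (×2 each step).
Putting it together: {-14, 32}.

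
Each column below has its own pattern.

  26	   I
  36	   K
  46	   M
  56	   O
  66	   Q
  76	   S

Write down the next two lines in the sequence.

86  U; 96  W

First component: 26, 36, 46, 56, 66, 76 → 86 → 96 (+10 each step).
Letter: I, K, M, O, Q, S → U → W (letters move forward 2 places in the alphabet).
So the next two lines are 86  U and 96  W.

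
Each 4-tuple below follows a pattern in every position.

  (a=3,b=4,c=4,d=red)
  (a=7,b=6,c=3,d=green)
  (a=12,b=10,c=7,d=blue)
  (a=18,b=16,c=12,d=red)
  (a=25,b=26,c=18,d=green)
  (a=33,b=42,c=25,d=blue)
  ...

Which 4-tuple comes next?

(a=42,b=68,c=33,d=red)

A: 3, 7, 12, 18, 25, 33 → 42 (differences are 4, 5, 6, … (increasing by 1 each time)).
For the b, each term is the sum of the two before it: 4, 6, 10, 16, 26, 42 → 68.
C goes 4, 3, 7, 12, 18, 25 → 33 (always the previous value of the a).
D — repeats red → green → blue: red, green, blue, red, green, blue → red.
Putting it together: (a=42,b=68,c=33,d=red).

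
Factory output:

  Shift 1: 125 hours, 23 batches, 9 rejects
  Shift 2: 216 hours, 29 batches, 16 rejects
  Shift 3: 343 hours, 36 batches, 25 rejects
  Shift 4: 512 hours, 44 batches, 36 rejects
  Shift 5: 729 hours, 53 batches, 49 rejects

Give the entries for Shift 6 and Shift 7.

For the hours, perfect cubes: 5³, 6³, 7³, …: 125, 216, 343, 512, 729 → 1000 → 1331.
Batches: differences are 6, 7, 8, … (increasing by 1 each time); 23, 29, 36, 44, 53 → 63 → 74.
Rejects: perfect squares: 3², 4², 5², …; 9, 16, 25, 36, 49 → 64 → 81.
So the next two rows are 1000 hours, 63 batches, 64 rejects and 1331 hours, 74 batches, 81 rejects.

1000 hours, 63 batches, 64 rejects; 1331 hours, 74 batches, 81 rejects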